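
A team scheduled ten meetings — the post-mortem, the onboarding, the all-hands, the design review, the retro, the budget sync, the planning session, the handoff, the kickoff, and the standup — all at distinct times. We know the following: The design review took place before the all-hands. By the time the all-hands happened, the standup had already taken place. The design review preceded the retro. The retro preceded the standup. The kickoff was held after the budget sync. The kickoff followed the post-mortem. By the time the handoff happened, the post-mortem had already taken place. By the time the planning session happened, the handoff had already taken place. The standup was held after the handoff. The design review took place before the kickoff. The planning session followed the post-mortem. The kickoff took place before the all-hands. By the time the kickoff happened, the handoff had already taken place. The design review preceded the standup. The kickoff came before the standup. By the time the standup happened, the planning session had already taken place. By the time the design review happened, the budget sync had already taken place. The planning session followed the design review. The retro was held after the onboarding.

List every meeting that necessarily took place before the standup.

Directly stated before the standup: the design review, the handoff, the kickoff, the planning session, and the retro.
The budget sync reaches the standup via the budget sync → the design review → the standup.
The onboarding reaches the standup via the onboarding → the retro → the standup.
The post-mortem reaches the standup via the post-mortem → the planning session → the standup.
No chain forces the all-hands ahead of the standup.

the budget sync, the design review, the handoff, the kickoff, the onboarding, the planning session, the post-mortem, the retro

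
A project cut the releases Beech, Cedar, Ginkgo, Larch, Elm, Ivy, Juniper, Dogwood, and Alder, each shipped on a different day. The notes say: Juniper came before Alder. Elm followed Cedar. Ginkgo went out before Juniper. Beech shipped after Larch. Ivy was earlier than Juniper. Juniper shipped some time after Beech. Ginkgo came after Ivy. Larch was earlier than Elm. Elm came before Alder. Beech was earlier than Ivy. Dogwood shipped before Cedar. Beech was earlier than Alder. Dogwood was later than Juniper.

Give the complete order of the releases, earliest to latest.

The constraints fix every adjacent pair, so only one ordering works:
Larch → Beech → Ivy → Ginkgo → Juniper → Dogwood → Cedar → Elm → Alder.

Larch, Beech, Ivy, Ginkgo, Juniper, Dogwood, Cedar, Elm, Alder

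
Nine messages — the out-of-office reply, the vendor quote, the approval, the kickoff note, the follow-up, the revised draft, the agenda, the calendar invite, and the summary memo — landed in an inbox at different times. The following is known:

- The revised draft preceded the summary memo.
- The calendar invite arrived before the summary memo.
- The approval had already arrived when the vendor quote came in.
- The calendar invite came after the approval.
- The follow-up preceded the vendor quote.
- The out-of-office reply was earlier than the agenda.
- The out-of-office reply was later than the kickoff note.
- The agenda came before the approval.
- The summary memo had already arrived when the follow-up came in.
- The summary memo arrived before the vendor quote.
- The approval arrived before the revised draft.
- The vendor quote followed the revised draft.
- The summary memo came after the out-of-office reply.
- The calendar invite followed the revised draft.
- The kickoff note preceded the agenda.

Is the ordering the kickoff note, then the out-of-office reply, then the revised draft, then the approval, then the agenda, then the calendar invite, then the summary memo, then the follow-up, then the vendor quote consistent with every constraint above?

The constraints require the approval before the revised draft, but in the proposed sequence the revised draft appears ahead of the approval. That one violation is enough.

no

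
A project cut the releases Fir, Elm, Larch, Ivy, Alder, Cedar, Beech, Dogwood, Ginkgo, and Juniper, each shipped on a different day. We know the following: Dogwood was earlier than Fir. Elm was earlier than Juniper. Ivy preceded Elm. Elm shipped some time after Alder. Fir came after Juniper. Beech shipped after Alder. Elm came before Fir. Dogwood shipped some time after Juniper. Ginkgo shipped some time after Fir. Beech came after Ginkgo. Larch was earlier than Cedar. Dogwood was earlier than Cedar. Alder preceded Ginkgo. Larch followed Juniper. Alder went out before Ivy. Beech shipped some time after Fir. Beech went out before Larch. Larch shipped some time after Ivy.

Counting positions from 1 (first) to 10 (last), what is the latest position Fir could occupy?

6

Fir must come before Beech, Cedar, Ginkgo, and Larch — 4 releases forced after it.
Everything else can be placed before Fir in some valid order, so Fir can sit as late as position 10 − 4 = 6.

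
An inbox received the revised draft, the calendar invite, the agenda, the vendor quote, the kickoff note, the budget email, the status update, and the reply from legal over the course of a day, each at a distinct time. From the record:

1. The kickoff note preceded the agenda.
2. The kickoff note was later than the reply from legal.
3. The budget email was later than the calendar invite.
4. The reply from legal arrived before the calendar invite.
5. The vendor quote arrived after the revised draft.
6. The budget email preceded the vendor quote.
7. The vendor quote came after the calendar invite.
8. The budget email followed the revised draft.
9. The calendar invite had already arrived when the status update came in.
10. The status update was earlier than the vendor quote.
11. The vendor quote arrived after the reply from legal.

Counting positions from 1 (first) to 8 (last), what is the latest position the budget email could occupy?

7

The budget email must come before the vendor quote — 1 message forced after it.
Everything else can be placed before the budget email in some valid order, so the budget email can sit as late as position 8 − 1 = 7.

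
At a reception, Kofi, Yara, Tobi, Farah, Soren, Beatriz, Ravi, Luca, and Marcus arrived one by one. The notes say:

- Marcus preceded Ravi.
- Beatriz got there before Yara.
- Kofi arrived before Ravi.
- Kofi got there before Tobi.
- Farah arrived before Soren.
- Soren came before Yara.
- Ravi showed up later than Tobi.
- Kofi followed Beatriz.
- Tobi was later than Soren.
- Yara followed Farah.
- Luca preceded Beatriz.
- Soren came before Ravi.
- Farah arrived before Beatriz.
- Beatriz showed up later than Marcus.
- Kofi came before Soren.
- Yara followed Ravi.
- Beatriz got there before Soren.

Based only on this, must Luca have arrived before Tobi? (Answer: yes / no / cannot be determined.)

Chain the constraints: Luca → Beatriz → Soren → Tobi. Each link is directly stated, so Luca comes before Tobi.

yes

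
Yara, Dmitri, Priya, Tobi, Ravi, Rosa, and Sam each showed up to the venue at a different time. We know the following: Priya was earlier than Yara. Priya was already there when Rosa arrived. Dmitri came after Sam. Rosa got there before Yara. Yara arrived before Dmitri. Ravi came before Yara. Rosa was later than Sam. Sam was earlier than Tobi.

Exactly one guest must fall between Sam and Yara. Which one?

Rosa

Tracing the constraints gives Sam → Rosa → Yara, so Rosa sits after Sam and before Yara.
No other guest is forced both after Sam and before Yara.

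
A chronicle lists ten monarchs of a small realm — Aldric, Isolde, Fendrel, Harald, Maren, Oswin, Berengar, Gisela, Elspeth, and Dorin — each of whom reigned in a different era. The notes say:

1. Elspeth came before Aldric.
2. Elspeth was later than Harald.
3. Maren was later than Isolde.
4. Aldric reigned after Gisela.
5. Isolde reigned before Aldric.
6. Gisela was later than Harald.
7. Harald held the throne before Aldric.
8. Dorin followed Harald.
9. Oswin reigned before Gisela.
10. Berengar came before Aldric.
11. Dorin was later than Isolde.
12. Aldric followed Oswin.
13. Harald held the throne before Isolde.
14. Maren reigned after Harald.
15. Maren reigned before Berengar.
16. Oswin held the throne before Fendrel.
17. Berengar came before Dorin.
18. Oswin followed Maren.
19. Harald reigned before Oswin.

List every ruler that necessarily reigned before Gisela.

Directly stated before Gisela: Harald and Oswin.
Isolde reaches Gisela via Isolde → Maren → Oswin → Gisela.
Maren reaches Gisela via Maren → Oswin → Gisela.
No chain forces Berengar (or any of the others) ahead of Gisela.

Harald, Isolde, Maren, Oswin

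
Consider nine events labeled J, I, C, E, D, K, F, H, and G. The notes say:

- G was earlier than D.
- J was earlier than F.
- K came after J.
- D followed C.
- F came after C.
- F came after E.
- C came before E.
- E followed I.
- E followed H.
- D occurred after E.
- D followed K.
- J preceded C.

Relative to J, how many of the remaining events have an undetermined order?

3

Forced after J: C, D, E, F, and K.
That leaves G, H, and I with no forced order relative to J — 3.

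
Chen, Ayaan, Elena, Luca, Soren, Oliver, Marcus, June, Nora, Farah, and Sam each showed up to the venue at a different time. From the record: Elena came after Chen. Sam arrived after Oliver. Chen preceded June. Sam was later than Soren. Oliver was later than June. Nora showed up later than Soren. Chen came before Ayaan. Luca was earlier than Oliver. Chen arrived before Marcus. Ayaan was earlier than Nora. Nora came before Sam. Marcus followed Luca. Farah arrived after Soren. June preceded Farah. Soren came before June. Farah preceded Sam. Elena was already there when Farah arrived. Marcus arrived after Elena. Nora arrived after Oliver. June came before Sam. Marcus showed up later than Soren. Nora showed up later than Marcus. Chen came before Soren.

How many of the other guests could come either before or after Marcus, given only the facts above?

Forced before Marcus: Chen, Elena, Luca, and Soren; forced after Marcus: Nora and Sam.
That leaves Ayaan, Farah, June, and Oliver with no forced order relative to Marcus — 4.

4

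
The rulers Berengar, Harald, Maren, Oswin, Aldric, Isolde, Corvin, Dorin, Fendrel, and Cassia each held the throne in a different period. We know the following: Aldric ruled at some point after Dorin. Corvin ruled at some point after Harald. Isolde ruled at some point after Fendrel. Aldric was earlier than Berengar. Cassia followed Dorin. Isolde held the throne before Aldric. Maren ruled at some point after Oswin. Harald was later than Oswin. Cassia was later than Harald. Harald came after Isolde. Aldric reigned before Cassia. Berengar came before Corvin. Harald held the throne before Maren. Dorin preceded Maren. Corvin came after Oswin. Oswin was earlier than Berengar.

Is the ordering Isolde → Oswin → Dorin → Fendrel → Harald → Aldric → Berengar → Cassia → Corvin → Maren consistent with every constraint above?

The constraints require Fendrel before Isolde, but in the proposed sequence Isolde appears ahead of Fendrel. That one violation is enough.

no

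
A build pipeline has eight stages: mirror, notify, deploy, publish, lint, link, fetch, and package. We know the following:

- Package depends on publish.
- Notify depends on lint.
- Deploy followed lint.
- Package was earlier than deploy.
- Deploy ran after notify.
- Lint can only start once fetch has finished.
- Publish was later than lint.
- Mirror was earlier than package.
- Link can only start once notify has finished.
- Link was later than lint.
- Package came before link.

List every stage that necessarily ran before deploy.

fetch, lint, mirror, notify, package, publish

Directly stated before deploy: lint, notify, and package.
Fetch reaches deploy via fetch → lint → deploy.
Mirror reaches deploy via mirror → package → deploy.
Publish reaches deploy via publish → package → deploy.
No chain forces link ahead of deploy.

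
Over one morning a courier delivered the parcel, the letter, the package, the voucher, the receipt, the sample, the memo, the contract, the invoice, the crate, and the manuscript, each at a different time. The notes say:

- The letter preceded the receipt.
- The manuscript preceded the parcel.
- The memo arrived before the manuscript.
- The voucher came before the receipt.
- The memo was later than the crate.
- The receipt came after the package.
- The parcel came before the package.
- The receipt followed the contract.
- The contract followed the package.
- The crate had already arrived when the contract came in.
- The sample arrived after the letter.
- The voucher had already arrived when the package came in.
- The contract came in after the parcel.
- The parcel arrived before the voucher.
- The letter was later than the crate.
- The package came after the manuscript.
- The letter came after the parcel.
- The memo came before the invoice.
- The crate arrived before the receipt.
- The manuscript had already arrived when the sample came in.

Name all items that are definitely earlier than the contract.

the crate, the manuscript, the memo, the package, the parcel, the voucher

Directly stated before the contract: the crate, the package, and the parcel.
The manuscript reaches the contract via the manuscript → the package → the contract.
The memo reaches the contract via the memo → the manuscript → the package → the contract.
The voucher reaches the contract via the voucher → the package → the contract.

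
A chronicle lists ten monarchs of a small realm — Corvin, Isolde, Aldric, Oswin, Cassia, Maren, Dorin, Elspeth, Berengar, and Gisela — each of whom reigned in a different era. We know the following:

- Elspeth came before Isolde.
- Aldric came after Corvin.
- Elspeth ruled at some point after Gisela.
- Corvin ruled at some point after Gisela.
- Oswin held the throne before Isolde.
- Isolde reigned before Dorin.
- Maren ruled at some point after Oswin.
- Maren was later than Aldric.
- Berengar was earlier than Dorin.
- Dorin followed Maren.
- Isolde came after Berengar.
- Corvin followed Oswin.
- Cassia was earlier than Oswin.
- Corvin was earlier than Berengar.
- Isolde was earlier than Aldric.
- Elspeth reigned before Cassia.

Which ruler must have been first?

Gisela has a chain of constraints placing them before every other ruler, so Gisela must be first.

Gisela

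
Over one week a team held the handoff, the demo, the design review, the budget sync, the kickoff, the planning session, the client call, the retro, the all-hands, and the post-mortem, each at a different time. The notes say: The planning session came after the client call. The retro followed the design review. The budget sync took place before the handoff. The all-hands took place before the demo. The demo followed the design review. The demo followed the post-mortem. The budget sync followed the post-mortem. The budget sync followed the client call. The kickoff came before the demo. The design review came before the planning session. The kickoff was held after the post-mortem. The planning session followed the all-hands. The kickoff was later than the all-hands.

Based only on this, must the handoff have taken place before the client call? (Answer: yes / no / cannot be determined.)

Tracing the constraints gives the client call → the budget sync → the handoff, so the client call must come before the handoff.
That means the handoff cannot be before the client call.

no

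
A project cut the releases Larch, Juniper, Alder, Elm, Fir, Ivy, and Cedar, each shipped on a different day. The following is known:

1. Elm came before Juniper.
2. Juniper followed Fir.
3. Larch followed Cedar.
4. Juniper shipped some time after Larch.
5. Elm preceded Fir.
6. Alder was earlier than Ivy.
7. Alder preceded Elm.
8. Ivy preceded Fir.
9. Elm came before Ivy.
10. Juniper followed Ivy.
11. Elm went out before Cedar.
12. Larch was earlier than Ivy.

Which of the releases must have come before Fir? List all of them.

Alder, Cedar, Elm, Ivy, Larch

Directly stated before Fir: Elm and Ivy.
Alder reaches Fir via Alder → Ivy → Fir.
Cedar reaches Fir via Cedar → Larch → Ivy → Fir.
Larch reaches Fir via Larch → Ivy → Fir.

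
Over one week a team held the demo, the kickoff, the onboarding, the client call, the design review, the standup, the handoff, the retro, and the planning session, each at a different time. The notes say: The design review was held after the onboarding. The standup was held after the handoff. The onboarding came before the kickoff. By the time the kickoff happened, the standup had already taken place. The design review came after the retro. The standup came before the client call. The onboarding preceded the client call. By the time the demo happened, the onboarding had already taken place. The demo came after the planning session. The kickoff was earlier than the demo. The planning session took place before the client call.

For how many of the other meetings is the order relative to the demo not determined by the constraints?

Forced before the demo: the handoff, the kickoff, the onboarding, the planning session, and the standup.
That leaves the client call, the design review, and the retro with no forced order relative to the demo — 3.

3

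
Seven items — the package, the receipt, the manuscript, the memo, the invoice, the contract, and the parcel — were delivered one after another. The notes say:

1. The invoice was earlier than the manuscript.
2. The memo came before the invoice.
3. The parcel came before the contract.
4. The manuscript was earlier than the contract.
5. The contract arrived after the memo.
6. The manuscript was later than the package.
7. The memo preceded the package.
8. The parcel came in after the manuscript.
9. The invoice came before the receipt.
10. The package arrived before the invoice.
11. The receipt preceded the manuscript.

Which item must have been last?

the contract

Every other item has a chain of constraints placing it before the contract, so the contract is last.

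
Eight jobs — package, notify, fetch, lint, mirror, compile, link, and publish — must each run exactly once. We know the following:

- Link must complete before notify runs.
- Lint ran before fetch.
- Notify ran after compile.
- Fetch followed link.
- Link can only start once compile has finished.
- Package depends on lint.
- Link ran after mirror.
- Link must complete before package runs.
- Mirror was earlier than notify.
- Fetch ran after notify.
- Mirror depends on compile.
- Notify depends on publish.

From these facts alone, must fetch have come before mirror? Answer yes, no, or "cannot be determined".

Tracing the constraints gives mirror → notify → fetch, so mirror must come before fetch.
That means fetch cannot be before mirror.

no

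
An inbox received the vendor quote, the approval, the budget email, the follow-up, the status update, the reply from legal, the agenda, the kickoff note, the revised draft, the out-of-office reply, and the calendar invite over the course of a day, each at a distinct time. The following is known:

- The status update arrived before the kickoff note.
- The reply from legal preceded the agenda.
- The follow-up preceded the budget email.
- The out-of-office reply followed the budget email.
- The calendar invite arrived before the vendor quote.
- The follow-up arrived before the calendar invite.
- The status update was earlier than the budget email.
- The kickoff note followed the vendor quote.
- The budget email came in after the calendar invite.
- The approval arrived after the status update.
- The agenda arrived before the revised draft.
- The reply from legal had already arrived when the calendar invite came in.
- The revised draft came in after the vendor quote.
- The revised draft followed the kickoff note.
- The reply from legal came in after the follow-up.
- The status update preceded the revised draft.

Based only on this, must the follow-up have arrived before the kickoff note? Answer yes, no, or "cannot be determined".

yes

Chain the constraints: the follow-up → the calendar invite → the vendor quote → the kickoff note. Each link is directly stated, so the follow-up comes before the kickoff note.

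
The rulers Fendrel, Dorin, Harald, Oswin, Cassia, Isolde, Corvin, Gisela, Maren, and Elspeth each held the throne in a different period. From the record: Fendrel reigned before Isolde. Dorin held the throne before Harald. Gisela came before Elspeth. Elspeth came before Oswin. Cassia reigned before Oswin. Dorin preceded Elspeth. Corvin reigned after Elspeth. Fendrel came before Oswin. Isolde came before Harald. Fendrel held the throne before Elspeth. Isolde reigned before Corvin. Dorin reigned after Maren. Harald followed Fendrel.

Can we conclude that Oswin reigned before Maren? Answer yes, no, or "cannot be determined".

Tracing the constraints gives Maren → Dorin → Elspeth → Oswin, so Maren must come before Oswin.
That means Oswin cannot be before Maren.

no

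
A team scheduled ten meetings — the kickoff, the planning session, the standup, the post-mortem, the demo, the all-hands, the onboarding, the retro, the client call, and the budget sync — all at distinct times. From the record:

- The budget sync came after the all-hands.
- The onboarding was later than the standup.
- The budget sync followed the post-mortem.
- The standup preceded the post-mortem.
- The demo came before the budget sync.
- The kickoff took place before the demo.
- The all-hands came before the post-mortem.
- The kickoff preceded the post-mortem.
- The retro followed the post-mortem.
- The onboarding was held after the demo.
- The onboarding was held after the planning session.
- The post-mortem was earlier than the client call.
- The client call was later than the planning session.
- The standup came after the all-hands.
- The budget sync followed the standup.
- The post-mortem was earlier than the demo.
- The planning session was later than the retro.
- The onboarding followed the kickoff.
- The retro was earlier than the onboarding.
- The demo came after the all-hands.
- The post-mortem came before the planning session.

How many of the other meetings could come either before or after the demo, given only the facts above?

Forced before the demo: the all-hands, the kickoff, the post-mortem, and the standup; forced after the demo: the budget sync and the onboarding.
That leaves the client call, the planning session, and the retro with no forced order relative to the demo — 3.

3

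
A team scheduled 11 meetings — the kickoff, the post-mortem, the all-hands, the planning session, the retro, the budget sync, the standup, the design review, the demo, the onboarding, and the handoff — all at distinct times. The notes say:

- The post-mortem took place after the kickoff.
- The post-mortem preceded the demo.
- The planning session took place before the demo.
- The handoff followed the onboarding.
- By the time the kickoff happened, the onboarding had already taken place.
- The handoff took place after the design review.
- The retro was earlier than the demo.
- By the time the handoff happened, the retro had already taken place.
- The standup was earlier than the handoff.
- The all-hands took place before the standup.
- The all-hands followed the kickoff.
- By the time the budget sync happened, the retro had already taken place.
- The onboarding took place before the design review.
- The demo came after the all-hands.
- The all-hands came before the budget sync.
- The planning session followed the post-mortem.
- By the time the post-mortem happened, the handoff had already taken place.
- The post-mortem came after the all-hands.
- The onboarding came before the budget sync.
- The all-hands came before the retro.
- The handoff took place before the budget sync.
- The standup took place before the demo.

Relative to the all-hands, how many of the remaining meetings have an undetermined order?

Forced before the all-hands: the kickoff and the onboarding; forced after the all-hands: the budget sync, the demo, the handoff, the planning session, the post-mortem, the retro, and the standup.
That leaves the design review with no forced order relative to the all-hands — 1.

1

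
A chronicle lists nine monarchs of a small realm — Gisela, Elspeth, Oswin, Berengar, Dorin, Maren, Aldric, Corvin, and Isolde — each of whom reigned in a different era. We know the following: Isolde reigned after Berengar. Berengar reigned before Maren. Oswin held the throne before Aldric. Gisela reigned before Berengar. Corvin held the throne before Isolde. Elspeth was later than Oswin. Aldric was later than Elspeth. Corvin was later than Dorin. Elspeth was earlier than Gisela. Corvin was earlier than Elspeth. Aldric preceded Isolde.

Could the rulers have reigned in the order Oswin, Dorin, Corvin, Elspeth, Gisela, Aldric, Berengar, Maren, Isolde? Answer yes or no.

Check each stated constraint against the proposed order — e.g. Oswin is ahead of Aldric; Corvin is ahead of Isolde. Every pair is in the required order; nothing is violated.

yes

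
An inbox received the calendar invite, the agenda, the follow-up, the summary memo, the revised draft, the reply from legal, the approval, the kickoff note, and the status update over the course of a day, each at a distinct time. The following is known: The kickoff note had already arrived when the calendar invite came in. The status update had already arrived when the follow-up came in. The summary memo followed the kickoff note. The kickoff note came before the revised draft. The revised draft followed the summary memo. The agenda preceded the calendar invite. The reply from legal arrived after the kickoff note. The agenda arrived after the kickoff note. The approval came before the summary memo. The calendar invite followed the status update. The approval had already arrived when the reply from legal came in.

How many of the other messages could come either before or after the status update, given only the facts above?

6

Forced after the status update: the calendar invite and the follow-up.
That leaves the agenda, the approval, the kickoff note, the reply from legal, the revised draft, and the summary memo with no forced order relative to the status update — 6.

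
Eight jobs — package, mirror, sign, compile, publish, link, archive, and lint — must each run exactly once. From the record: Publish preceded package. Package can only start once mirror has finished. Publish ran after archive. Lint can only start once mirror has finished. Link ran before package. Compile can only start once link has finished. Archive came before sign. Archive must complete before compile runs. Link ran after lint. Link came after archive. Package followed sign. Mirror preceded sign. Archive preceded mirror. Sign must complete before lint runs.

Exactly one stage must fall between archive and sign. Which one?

Tracing the constraints gives archive → mirror → sign, so mirror sits after archive and before sign.
No other stage is forced both after archive and before sign.

mirror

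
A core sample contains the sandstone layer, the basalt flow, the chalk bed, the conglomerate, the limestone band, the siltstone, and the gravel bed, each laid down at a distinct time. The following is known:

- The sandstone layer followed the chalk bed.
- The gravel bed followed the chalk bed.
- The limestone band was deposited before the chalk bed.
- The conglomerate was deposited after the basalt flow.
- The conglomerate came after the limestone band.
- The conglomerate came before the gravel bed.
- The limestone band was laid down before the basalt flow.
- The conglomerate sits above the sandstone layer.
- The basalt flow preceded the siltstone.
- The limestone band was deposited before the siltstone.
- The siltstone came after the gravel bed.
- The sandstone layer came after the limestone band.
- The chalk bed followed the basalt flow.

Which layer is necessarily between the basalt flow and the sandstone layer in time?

the chalk bed

Tracing the constraints gives the basalt flow → the chalk bed → the sandstone layer, so the chalk bed sits after the basalt flow and before the sandstone layer.
No other layer is forced both after the basalt flow and before the sandstone layer.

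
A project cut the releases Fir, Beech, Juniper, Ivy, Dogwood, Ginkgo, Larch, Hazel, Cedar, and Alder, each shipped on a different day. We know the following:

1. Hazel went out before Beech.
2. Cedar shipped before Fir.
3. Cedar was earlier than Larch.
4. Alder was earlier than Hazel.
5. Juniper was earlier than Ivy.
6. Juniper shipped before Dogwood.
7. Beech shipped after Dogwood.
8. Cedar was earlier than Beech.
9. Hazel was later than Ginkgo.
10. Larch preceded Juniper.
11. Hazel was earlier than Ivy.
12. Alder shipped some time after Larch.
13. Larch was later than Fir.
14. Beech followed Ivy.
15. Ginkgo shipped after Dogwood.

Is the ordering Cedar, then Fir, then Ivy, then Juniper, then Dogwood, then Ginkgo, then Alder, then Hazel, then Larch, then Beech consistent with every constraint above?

The constraints require Hazel before Ivy, but in the proposed sequence Ivy appears ahead of Hazel. That one violation is enough.

no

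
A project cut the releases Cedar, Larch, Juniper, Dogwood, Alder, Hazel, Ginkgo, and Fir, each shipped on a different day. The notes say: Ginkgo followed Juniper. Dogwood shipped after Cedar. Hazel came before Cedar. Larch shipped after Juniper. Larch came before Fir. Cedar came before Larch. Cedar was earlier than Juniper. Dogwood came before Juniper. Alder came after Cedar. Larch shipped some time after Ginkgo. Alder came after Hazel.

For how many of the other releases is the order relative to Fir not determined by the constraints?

Forced before Fir: Cedar, Dogwood, Ginkgo, Hazel, Juniper, and Larch.
That leaves Alder with no forced order relative to Fir — 1.

1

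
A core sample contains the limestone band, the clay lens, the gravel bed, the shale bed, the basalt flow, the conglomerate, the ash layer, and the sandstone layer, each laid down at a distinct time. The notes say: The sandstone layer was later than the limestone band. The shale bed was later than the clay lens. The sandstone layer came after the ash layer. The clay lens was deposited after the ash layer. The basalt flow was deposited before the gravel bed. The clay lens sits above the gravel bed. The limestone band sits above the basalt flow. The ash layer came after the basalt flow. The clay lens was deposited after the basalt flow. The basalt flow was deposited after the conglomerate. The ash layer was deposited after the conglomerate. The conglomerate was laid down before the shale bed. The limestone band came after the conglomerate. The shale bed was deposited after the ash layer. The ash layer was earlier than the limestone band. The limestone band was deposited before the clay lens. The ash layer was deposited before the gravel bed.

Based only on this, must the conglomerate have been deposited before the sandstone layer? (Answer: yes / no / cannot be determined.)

Chain the constraints: the conglomerate → the limestone band → the sandstone layer. Each link is directly stated, so the conglomerate comes before the sandstone layer.

yes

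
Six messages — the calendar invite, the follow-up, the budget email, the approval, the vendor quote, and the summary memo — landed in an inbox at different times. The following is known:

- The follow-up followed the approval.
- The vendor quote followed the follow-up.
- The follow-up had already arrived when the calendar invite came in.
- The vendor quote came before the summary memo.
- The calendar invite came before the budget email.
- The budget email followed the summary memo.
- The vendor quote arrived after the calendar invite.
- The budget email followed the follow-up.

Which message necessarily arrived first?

the approval

The approval has a chain of constraints placing it before every other message, so the approval must be first.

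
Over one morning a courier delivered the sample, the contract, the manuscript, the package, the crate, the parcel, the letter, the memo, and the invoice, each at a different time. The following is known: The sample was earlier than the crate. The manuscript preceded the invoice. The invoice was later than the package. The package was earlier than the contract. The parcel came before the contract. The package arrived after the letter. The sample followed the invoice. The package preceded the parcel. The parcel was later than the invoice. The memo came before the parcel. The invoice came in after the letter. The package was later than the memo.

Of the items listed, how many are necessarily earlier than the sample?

Directly stated before the sample: the invoice.
The letter reaches the sample via the letter → the invoice → the sample.
The manuscript reaches the sample via the manuscript → the invoice → the sample.
The memo reaches the sample via the memo → the package → the invoice → the sample.
Likewise the package reaches the sample by chaining the stated constraints.
That's the invoice, the letter, the manuscript, the memo, and the package — 5 in all.

5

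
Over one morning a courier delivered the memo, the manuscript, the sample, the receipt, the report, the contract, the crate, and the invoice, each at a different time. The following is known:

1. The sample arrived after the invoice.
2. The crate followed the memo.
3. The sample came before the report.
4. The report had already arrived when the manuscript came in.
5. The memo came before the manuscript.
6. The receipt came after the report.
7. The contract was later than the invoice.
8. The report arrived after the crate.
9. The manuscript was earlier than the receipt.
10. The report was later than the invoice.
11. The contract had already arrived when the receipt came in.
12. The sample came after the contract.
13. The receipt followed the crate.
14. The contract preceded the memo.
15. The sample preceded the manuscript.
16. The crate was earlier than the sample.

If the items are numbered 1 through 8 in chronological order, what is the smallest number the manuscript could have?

The contract, the crate, the invoice, the memo, the report, and the sample must all come before the manuscript — 6 forced predecessors.
Nothing else is forced ahead of the manuscript, so its earliest slot is position 6 + 1 = 7.

7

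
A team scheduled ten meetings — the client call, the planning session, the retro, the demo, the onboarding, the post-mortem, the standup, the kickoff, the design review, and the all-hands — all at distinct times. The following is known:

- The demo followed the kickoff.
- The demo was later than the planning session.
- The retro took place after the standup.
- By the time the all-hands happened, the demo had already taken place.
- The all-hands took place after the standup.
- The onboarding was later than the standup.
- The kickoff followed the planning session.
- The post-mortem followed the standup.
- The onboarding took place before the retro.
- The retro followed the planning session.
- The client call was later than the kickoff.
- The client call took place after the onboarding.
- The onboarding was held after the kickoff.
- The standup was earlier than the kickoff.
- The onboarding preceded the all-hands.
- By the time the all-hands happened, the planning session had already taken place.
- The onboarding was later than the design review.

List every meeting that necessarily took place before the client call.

the design review, the kickoff, the onboarding, the planning session, the standup

Directly stated before the client call: the kickoff and the onboarding.
The design review reaches the client call via the design review → the onboarding → the client call.
The planning session reaches the client call via the planning session → the kickoff → the client call.
The standup reaches the client call via the standup → the kickoff → the client call.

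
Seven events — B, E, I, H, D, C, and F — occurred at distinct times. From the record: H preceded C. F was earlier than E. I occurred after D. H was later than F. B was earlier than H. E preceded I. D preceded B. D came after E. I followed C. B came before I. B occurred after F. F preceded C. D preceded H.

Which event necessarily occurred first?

F

F has a chain of constraints placing it before every other event, so F must be first.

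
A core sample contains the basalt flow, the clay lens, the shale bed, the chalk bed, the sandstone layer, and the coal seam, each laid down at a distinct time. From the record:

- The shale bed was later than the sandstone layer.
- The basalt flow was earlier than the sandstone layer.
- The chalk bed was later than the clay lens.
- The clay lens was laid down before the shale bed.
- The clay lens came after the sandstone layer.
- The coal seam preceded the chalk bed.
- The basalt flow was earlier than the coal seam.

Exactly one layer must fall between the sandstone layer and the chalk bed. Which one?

the clay lens

Tracing the constraints gives the sandstone layer → the clay lens → the chalk bed, so the clay lens sits after the sandstone layer and before the chalk bed.
No other layer is forced both after the sandstone layer and before the chalk bed.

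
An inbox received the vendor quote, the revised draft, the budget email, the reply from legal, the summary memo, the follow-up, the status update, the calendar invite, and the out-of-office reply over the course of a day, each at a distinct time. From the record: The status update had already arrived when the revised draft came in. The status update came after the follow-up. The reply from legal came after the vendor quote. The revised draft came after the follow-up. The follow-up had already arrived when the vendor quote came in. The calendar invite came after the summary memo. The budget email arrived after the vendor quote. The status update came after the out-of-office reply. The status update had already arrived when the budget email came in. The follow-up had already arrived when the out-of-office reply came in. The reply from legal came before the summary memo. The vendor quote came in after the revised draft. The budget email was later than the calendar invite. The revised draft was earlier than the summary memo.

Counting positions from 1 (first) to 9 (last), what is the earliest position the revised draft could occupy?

4

The follow-up, the out-of-office reply, and the status update must all come before the revised draft — 3 forced predecessors.
Nothing else is forced ahead of the revised draft, so its earliest slot is position 3 + 1 = 4.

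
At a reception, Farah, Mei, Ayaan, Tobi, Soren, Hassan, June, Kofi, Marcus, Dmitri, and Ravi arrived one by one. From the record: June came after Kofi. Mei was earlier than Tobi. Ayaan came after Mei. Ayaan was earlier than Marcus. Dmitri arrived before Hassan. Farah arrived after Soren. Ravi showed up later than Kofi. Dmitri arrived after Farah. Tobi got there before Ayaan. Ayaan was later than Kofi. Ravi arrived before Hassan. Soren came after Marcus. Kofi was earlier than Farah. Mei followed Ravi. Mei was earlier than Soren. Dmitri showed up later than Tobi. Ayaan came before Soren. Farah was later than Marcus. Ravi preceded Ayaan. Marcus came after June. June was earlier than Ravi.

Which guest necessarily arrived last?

Every other guest has a chain of constraints placing them before Hassan, so Hassan is last.

Hassan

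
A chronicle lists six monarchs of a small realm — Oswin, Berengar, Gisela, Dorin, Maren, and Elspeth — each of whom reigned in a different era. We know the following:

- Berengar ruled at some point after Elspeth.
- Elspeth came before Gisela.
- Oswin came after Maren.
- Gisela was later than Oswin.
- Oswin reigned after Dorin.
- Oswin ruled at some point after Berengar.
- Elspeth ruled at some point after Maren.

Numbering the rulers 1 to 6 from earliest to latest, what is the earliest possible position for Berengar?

3

Elspeth and Maren must both come before Berengar — 2 forced predecessors.
Nothing else is forced ahead of Berengar, so their earliest slot is position 2 + 1 = 3.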